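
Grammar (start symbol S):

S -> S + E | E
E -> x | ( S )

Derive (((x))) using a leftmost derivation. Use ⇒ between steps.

S ⇒ E ⇒ (S) ⇒ (E) ⇒ ((S)) ⇒ ((E)) ⇒ (((S))) ⇒ (((E))) ⇒ (((x)))

S ⇒ E   [S -> E]
E ⇒ (S)   [E -> ( S )]
(S) ⇒ (E)   [S -> E]
(E) ⇒ ((S))   [E -> ( S )]
((S)) ⇒ ((E))   [S -> E]
((E)) ⇒ (((S)))   [E -> ( S )]
(((S))) ⇒ (((E)))   [S -> E]
(((E))) ⇒ (((x)))   [E -> x]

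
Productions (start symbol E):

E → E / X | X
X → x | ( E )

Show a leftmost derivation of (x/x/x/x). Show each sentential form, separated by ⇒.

E⇒X⇒(E)⇒(E/X)⇒(E/X/X)⇒(E/X/X/X)⇒(X/X/X/X)⇒(x/X/X/X)⇒(x/x/X/X)⇒(x/x/x/X)⇒(x/x/x/x)

E ⇒ X   [E → X]
X ⇒ (E)   [X → ( E )]
(E) ⇒ (E/X)   [E → E / X]
(E/X) ⇒ (E/X/X)   [E → E / X]
(E/X/X) ⇒ (E/X/X/X)   [E → E / X]
(E/X/X/X) ⇒ (X/X/X/X)   [E → X]
(X/X/X/X) ⇒ (x/X/X/X)   [X → x]
(x/X/X/X) ⇒ (x/x/X/X)   [X → x]
(x/x/X/X) ⇒ (x/x/x/X)   [X → x]
(x/x/x/X) ⇒ (x/x/x/x)   [X → x]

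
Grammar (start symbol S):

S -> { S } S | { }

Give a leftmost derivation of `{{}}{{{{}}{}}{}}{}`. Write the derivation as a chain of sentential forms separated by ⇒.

S⇒{S}S⇒{{}}S⇒{{}}{S}S⇒{{}}{{S}S}S⇒{{}}{{{S}S}S}S⇒{{}}{{{{}}S}S}S⇒{{}}{{{{}}{}}S}S⇒{{}}{{{{}}{}}{}}S⇒{{}}{{{{}}{}}{}}{}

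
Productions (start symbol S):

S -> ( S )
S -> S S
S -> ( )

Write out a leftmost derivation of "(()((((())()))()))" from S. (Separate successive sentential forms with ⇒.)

S⇒(S)⇒(SS)⇒(()S)⇒(()(S))⇒(()(SS))⇒(()((S)S))⇒(()(((S))S))⇒(()(((SS))S))⇒(()((((S)S))S))⇒(()((((())S))S))⇒(()((((())()))S))⇒(()((((())()))()))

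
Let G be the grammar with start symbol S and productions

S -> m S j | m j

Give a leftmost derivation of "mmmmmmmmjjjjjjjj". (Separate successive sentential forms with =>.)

S=>mSj=>mmSjj=>mmmSjjj=>mmmmSjjjj=>mmmmmSjjjjj=>mmmmmmSjjjjjj=>mmmmmmmSjjjjjjj=>mmmmmmmmjjjjjjjj

S => mSj   [S -> m S j]
mSj => mmSjj   [S -> m S j]
mmSjj => mmmSjjj   [S -> m S j]
mmmSjjj => mmmmSjjjj   [S -> m S j]
mmmmSjjjj => mmmmmSjjjjj   [S -> m S j]
mmmmmSjjjjj => mmmmmmSjjjjjj   [S -> m S j]
mmmmmmSjjjjjj => mmmmmmmSjjjjjjj   [S -> m S j]
mmmmmmmSjjjjjjj => mmmmmmmmjjjjjjjj   [S -> m j]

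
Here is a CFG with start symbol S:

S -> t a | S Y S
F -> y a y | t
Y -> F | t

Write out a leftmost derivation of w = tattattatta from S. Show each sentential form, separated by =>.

S => SYS => taYS => tatS => tatSYS => tatSYSYS => tattaYSYS => tattatSYS => tattattaYS => tattattatS => tattattatta

S => SYS   [S -> S Y S]
SYS => taYS   [S -> t a]
taYS => tatS   [Y -> t]
tatS => tatSYS   [S -> S Y S]
tatSYS => tatSYSYS   [S -> S Y S]
tatSYSYS => tattaYSYS   [S -> t a]
tattaYSYS => tattatSYS   [Y -> t]
tattatSYS => tattattaYS   [S -> t a]
tattattaYS => tattattatS   [Y -> t]
tattattatS => tattattatta   [S -> t a]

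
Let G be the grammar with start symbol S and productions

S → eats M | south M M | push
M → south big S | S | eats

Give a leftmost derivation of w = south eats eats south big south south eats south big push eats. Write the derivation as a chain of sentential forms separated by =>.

S => south M M   [S → south M M]
south M M => south eats M   [M → eats]
south eats M => south eats S   [M → S]
south eats S => south eats eats M   [S → eats M]
south eats eats M => south eats eats south big S   [M → south big S]
south eats eats south big S => south eats eats south big south M M   [S → south M M]
south eats eats south big south M M => south eats eats south big south S M   [M → S]
south eats eats south big south S M => south eats eats south big south south M M M   [S → south M M]
south eats eats south big south south M M M => south eats eats south big south south eats M M   [M → eats]
south eats eats south big south south eats M M => south eats eats south big south south eats south big S M   [M → south big S]
south eats eats south big south south eats south big S M => south eats eats south big south south eats south big push M   [S → push]
south eats eats south big south south eats south big push M => south eats eats south big south south eats south big push eats   [M → eats]

S => south M M => south eats M => south eats S => south eats eats M => south eats eats south big S => south eats eats south big south M M => south eats eats south big south S M => south eats eats south big south south M M M => south eats eats south big south south eats M M => south eats eats south big south south eats south big S M => south eats eats south big south south eats south big push M => south eats eats south big south south eats south big push eats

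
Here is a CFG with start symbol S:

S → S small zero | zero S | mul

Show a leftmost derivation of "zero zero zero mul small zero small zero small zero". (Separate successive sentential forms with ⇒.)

S ⇒ zero S ⇒ zero S small zero ⇒ zero S small zero small zero ⇒ zero S small zero small zero small zero ⇒ zero zero S small zero small zero small zero ⇒ zero zero zero S small zero small zero small zero ⇒ zero zero zero mul small zero small zero small zero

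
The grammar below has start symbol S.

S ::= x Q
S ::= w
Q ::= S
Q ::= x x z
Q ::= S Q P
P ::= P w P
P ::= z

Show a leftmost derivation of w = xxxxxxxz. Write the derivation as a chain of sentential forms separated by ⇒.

S ⇒ xQ ⇒ xS ⇒ xxQ ⇒ xxS ⇒ xxxQ ⇒ xxxS ⇒ xxxxQ ⇒ xxxxS ⇒ xxxxxQ ⇒ xxxxxxxz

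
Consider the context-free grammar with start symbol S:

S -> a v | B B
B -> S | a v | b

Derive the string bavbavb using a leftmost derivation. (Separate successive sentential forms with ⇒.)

S ⇒ BB   [S -> B B]
BB ⇒ SB   [B -> S]
SB ⇒ BBB   [S -> B B]
BBB ⇒ bBB   [B -> b]
bBB ⇒ bSB   [B -> S]
bSB ⇒ bBBB   [S -> B B]
bBBB ⇒ bavBB   [B -> a v]
bavBB ⇒ bavSB   [B -> S]
bavSB ⇒ bavBBB   [S -> B B]
bavBBB ⇒ bavbBB   [B -> b]
bavbBB ⇒ bavbSB   [B -> S]
bavbSB ⇒ bavbavB   [S -> a v]
bavbavB ⇒ bavbavb   [B -> b]

S⇒BB⇒SB⇒BBB⇒bBB⇒bSB⇒bBBB⇒bavBB⇒bavSB⇒bavBBB⇒bavbBB⇒bavbSB⇒bavbavB⇒bavbavb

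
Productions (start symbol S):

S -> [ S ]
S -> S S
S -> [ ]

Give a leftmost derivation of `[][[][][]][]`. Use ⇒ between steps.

S⇒SS⇒SSS⇒[]SS⇒[][S]S⇒[][SS]S⇒[][[]S]S⇒[][[]SS]S⇒[][[][]S]S⇒[][[][][]]S⇒[][[][][]][]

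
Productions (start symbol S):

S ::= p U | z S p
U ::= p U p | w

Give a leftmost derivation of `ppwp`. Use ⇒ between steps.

S ⇒ pU ⇒ ppUp ⇒ ppwp

S ⇒ pU   [S ::= p U]
pU ⇒ ppUp   [U ::= p U p]
ppUp ⇒ ppwp   [U ::= w]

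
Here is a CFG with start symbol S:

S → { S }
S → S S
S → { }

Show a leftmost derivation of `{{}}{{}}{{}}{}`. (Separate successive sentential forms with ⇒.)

S ⇒ SS ⇒ SSS ⇒ {S}SS ⇒ {{}}SS ⇒ {{}}SSS ⇒ {{}}{S}SS ⇒ {{}}{{}}SS ⇒ {{}}{{}}{S}S ⇒ {{}}{{}}{{}}S ⇒ {{}}{{}}{{}}{}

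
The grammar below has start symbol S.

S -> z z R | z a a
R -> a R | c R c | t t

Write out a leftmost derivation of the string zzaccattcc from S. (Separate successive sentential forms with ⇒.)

S ⇒ zzR ⇒ zzaR ⇒ zzacRc ⇒ zzaccRcc ⇒ zzaccaRcc ⇒ zzaccattcc

S ⇒ zzR   [S -> z z R]
zzR ⇒ zzaR   [R -> a R]
zzaR ⇒ zzacRc   [R -> c R c]
zzacRc ⇒ zzaccRcc   [R -> c R c]
zzaccRcc ⇒ zzaccaRcc   [R -> a R]
zzaccaRcc ⇒ zzaccattcc   [R -> t t]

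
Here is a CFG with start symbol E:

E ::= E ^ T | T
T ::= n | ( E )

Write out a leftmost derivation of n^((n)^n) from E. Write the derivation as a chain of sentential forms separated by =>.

E => E^T => T^T => n^T => n^(E) => n^(E^T) => n^(T^T) => n^((E)^T) => n^((T)^T) => n^((n)^T) => n^((n)^n)

E => E^T   [E ::= E ^ T]
E^T => T^T   [E ::= T]
T^T => n^T   [T ::= n]
n^T => n^(E)   [T ::= ( E )]
n^(E) => n^(E^T)   [E ::= E ^ T]
n^(E^T) => n^(T^T)   [E ::= T]
n^(T^T) => n^((E)^T)   [T ::= ( E )]
n^((E)^T) => n^((T)^T)   [E ::= T]
n^((T)^T) => n^((n)^T)   [T ::= n]
n^((n)^T) => n^((n)^n)   [T ::= n]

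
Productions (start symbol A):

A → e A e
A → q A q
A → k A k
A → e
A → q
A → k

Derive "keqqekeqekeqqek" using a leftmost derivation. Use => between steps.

A => kAk => keAek => keqAqek => keqqAqqek => keqqeAeqqek => keqqekAkeqqek => keqqekeAekeqqek => keqqekeqekeqqek

A => kAk   [A → k A k]
kAk => keAek   [A → e A e]
keAek => keqAqek   [A → q A q]
keqAqek => keqqAqqek   [A → q A q]
keqqAqqek => keqqeAeqqek   [A → e A e]
keqqeAeqqek => keqqekAkeqqek   [A → k A k]
keqqekAkeqqek => keqqekeAekeqqek   [A → e A e]
keqqekeAekeqqek => keqqekeqekeqqek   [A → q]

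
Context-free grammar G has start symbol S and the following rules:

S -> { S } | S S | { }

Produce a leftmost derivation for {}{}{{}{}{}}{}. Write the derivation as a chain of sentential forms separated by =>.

S => SS   [S -> S S]
SS => {}S   [S -> { }]
{}S => {}SS   [S -> S S]
{}SS => {}{}S   [S -> { }]
{}{}S => {}{}SS   [S -> S S]
{}{}SS => {}{}{S}S   [S -> { S }]
{}{}{S}S => {}{}{SS}S   [S -> S S]
{}{}{SS}S => {}{}{SSS}S   [S -> S S]
{}{}{SSS}S => {}{}{{}SS}S   [S -> { }]
{}{}{{}SS}S => {}{}{{}{}S}S   [S -> { }]
{}{}{{}{}S}S => {}{}{{}{}{}}S   [S -> { }]
{}{}{{}{}{}}S => {}{}{{}{}{}}{}   [S -> { }]

S => SS => {}S => {}SS => {}{}S => {}{}SS => {}{}{S}S => {}{}{SS}S => {}{}{SSS}S => {}{}{{}SS}S => {}{}{{}{}S}S => {}{}{{}{}{}}S => {}{}{{}{}{}}{}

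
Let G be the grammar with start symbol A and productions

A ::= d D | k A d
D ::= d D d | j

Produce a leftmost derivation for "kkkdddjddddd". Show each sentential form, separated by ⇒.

A ⇒ kAd   [A ::= k A d]
kAd ⇒ kkAdd   [A ::= k A d]
kkAdd ⇒ kkkAddd   [A ::= k A d]
kkkAddd ⇒ kkkdDddd   [A ::= d D]
kkkdDddd ⇒ kkkddDdddd   [D ::= d D d]
kkkddDdddd ⇒ kkkdddDddddd   [D ::= d D d]
kkkdddDddddd ⇒ kkkdddjddddd   [D ::= j]

A⇒kAd⇒kkAdd⇒kkkAddd⇒kkkdDddd⇒kkkddDdddd⇒kkkdddDddddd⇒kkkdddjddddd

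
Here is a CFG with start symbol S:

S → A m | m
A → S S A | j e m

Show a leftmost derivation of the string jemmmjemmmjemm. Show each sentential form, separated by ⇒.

S ⇒ Am   [S → A m]
Am ⇒ SSAm   [A → S S A]
SSAm ⇒ AmSAm   [S → A m]
AmSAm ⇒ SSAmSAm   [A → S S A]
SSAmSAm ⇒ AmSAmSAm   [S → A m]
AmSAmSAm ⇒ jemmSAmSAm   [A → j e m]
jemmSAmSAm ⇒ jemmmAmSAm   [S → m]
jemmmAmSAm ⇒ jemmmjemmSAm   [A → j e m]
jemmmjemmSAm ⇒ jemmmjemmmAm   [S → m]
jemmmjemmmAm ⇒ jemmmjemmmjemm   [A → j e m]

S ⇒ Am ⇒ SSAm ⇒ AmSAm ⇒ SSAmSAm ⇒ AmSAmSAm ⇒ jemmSAmSAm ⇒ jemmmAmSAm ⇒ jemmmjemmSAm ⇒ jemmmjemmmAm ⇒ jemmmjemmmjemm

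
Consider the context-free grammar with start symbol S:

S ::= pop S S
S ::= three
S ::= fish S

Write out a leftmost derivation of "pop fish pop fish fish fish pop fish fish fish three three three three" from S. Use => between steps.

S => pop S S => pop fish S S => pop fish pop S S S => pop fish pop fish S S S => pop fish pop fish fish S S S => pop fish pop fish fish fish S S S => pop fish pop fish fish fish pop S S S S => pop fish pop fish fish fish pop fish S S S S => pop fish pop fish fish fish pop fish fish S S S S => pop fish pop fish fish fish pop fish fish fish S S S S => pop fish pop fish fish fish pop fish fish fish three S S S => pop fish pop fish fish fish pop fish fish fish three three S S => pop fish pop fish fish fish pop fish fish fish three three three S => pop fish pop fish fish fish pop fish fish fish three three three three

S => pop S S   [S ::= pop S S]
pop S S => pop fish S S   [S ::= fish S]
pop fish S S => pop fish pop S S S   [S ::= pop S S]
pop fish pop S S S => pop fish pop fish S S S   [S ::= fish S]
pop fish pop fish S S S => pop fish pop fish fish S S S   [S ::= fish S]
pop fish pop fish fish S S S => pop fish pop fish fish fish S S S   [S ::= fish S]
pop fish pop fish fish fish S S S => pop fish pop fish fish fish pop S S S S   [S ::= pop S S]
pop fish pop fish fish fish pop S S S S => pop fish pop fish fish fish pop fish S S S S   [S ::= fish S]
pop fish pop fish fish fish pop fish S S S S => pop fish pop fish fish fish pop fish fish S S S S   [S ::= fish S]
pop fish pop fish fish fish pop fish fish S S S S => pop fish pop fish fish fish pop fish fish fish S S S S   [S ::= fish S]
pop fish pop fish fish fish pop fish fish fish S S S S => pop fish pop fish fish fish pop fish fish fish three S S S   [S ::= three]
pop fish pop fish fish fish pop fish fish fish three S S S => pop fish pop fish fish fish pop fish fish fish three three S S   [S ::= three]
pop fish pop fish fish fish pop fish fish fish three three S S => pop fish pop fish fish fish pop fish fish fish three three three S   [S ::= three]
pop fish pop fish fish fish pop fish fish fish three three three S => pop fish pop fish fish fish pop fish fish fish three three three three   [S ::= three]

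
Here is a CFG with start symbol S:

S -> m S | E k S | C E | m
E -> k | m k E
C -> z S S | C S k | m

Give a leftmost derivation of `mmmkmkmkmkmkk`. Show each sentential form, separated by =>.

S => mS => mCE => mmE => mmmkE => mmmkmkE => mmmkmkmkE => mmmkmkmkmkE => mmmkmkmkmkmkE => mmmkmkmkmkmkk

S => mS   [S -> m S]
mS => mCE   [S -> C E]
mCE => mmE   [C -> m]
mmE => mmmkE   [E -> m k E]
mmmkE => mmmkmkE   [E -> m k E]
mmmkmkE => mmmkmkmkE   [E -> m k E]
mmmkmkmkE => mmmkmkmkmkE   [E -> m k E]
mmmkmkmkmkE => mmmkmkmkmkmkE   [E -> m k E]
mmmkmkmkmkmkE => mmmkmkmkmkmkk   [E -> k]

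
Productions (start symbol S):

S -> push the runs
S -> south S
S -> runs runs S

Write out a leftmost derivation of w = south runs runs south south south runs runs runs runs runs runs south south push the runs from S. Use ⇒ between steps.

S ⇒ south S ⇒ south runs runs S ⇒ south runs runs south S ⇒ south runs runs south south S ⇒ south runs runs south south south S ⇒ south runs runs south south south runs runs S ⇒ south runs runs south south south runs runs runs runs S ⇒ south runs runs south south south runs runs runs runs runs runs S ⇒ south runs runs south south south runs runs runs runs runs runs south S ⇒ south runs runs south south south runs runs runs runs runs runs south south S ⇒ south runs runs south south south runs runs runs runs runs runs south south push the runs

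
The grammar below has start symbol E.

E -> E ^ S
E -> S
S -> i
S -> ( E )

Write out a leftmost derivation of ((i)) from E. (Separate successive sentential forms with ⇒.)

E⇒S⇒(E)⇒(S)⇒((E))⇒((S))⇒((i))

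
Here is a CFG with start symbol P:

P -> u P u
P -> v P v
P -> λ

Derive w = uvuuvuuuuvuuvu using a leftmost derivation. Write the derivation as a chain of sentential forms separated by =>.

P=>uPu=>uvPvu=>uvuPuvu=>uvuuPuuvu=>uvuuvPvuuvu=>uvuuvuPuvuuvu=>uvuuvuuPuuvuuvu=>uvuuvuuuuvuuvu

P => uPu   [P -> u P u]
uPu => uvPvu   [P -> v P v]
uvPvu => uvuPuvu   [P -> u P u]
uvuPuvu => uvuuPuuvu   [P -> u P u]
uvuuPuuvu => uvuuvPvuuvu   [P -> v P v]
uvuuvPvuuvu => uvuuvuPuvuuvu   [P -> u P u]
uvuuvuPuvuuvu => uvuuvuuPuuvuuvu   [P -> u P u]
uvuuvuuPuuvuuvu => uvuuvuuuuvuuvu   [P -> λ]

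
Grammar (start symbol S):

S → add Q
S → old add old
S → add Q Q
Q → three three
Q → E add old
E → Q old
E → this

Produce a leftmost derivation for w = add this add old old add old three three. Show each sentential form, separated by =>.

S => add Q Q => add E add old Q => add Q old add old Q => add E add old old add old Q => add this add old old add old Q => add this add old old add old three three

S => add Q Q   [S → add Q Q]
add Q Q => add E add old Q   [Q → E add old]
add E add old Q => add Q old add old Q   [E → Q old]
add Q old add old Q => add E add old old add old Q   [Q → E add old]
add E add old old add old Q => add this add old old add old Q   [E → this]
add this add old old add old Q => add this add old old add old three three   [Q → three three]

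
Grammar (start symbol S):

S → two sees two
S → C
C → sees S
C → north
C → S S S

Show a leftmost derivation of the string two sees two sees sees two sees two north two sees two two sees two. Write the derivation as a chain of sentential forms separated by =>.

S => C   [S → C]
C => S S S   [C → S S S]
S S S => two sees two S S   [S → two sees two]
two sees two S S => two sees two C S   [S → C]
two sees two C S => two sees two sees S S   [C → sees S]
two sees two sees S S => two sees two sees C S   [S → C]
two sees two sees C S => two sees two sees sees S S   [C → sees S]
two sees two sees sees S S => two sees two sees sees C S   [S → C]
two sees two sees sees C S => two sees two sees sees S S S S   [C → S S S]
two sees two sees sees S S S S => two sees two sees sees two sees two S S S   [S → two sees two]
two sees two sees sees two sees two S S S => two sees two sees sees two sees two C S S   [S → C]
two sees two sees sees two sees two C S S => two sees two sees sees two sees two north S S   [C → north]
two sees two sees sees two sees two north S S => two sees two sees sees two sees two north two sees two S   [S → two sees two]
two sees two sees sees two sees two north two sees two S => two sees two sees sees two sees two north two sees two two sees two   [S → two sees two]

S => C => S S S => two sees two S S => two sees two C S => two sees two sees S S => two sees two sees C S => two sees two sees sees S S => two sees two sees sees C S => two sees two sees sees S S S S => two sees two sees sees two sees two S S S => two sees two sees sees two sees two C S S => two sees two sees sees two sees two north S S => two sees two sees sees two sees two north two sees two S => two sees two sees sees two sees two north two sees two two sees two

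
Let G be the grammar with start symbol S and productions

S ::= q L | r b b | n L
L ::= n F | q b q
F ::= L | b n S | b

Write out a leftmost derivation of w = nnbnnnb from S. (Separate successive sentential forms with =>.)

S=>nL=>nnF=>nnbnS=>nnbnnL=>nnbnnnF=>nnbnnnb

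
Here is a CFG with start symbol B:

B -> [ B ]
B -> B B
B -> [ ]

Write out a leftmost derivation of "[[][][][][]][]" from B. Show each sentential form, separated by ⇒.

B⇒BB⇒[B]B⇒[BB]B⇒[BBB]B⇒[BBBB]B⇒[BBBBB]B⇒[[]BBBB]B⇒[[][]BBB]B⇒[[][][]BB]B⇒[[][][][]B]B⇒[[][][][][]]B⇒[[][][][][]][]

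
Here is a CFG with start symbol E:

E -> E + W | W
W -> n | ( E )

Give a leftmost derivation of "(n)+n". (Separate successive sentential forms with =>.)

E => E+W => W+W => (E)+W => (W)+W => (n)+W => (n)+n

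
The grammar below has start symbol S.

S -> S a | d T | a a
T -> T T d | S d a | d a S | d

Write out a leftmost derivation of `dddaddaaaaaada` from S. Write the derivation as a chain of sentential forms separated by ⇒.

S ⇒ dT ⇒ dSda ⇒ dSada ⇒ dSaada ⇒ ddTaada ⇒ dddaSaada ⇒ dddaSaaada ⇒ dddadTaaada ⇒ dddaddaSaaada ⇒ dddaddaaaaaada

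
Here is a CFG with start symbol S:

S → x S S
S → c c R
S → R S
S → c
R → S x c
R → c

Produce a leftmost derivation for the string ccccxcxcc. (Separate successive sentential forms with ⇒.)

S⇒RS⇒SxcS⇒RSxcS⇒cSxcS⇒cccRxcS⇒ccccxcS⇒ccccxcxSS⇒ccccxcxcS⇒ccccxcxcc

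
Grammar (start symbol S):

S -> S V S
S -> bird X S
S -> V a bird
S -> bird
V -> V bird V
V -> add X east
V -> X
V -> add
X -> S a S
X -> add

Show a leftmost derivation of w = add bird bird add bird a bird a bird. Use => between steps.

S => V a bird   [S -> V a bird]
V a bird => V bird V a bird   [V -> V bird V]
V bird V a bird => add bird V a bird   [V -> add]
add bird V a bird => add bird X a bird   [V -> X]
add bird X a bird => add bird S a S a bird   [X -> S a S]
add bird S a S a bird => add bird S V S a S a bird   [S -> S V S]
add bird S V S a S a bird => add bird bird V S a S a bird   [S -> bird]
add bird bird V S a S a bird => add bird bird add S a S a bird   [V -> add]
add bird bird add S a S a bird => add bird bird add bird a S a bird   [S -> bird]
add bird bird add bird a S a bird => add bird bird add bird a bird a bird   [S -> bird]

S => V a bird => V bird V a bird => add bird V a bird => add bird X a bird => add bird S a S a bird => add bird S V S a S a bird => add bird bird V S a S a bird => add bird bird add S a S a bird => add bird bird add bird a S a bird => add bird bird add bird a bird a bird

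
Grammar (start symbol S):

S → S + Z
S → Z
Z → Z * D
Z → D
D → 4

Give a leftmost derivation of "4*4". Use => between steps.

S => Z => Z*D => D*D => 4*D => 4*4

S => Z   [S → Z]
Z => Z*D   [Z → Z * D]
Z*D => D*D   [Z → D]
D*D => 4*D   [D → 4]
4*D => 4*4   [D → 4]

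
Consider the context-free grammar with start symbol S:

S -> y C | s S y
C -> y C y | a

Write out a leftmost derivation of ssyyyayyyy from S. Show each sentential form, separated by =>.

S => sSy => ssSyy => ssyCyy => ssyyCyyy => ssyyyCyyyy => ssyyyayyyy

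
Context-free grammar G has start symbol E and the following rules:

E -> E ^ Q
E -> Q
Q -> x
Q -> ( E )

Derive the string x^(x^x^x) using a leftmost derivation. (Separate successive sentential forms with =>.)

E => E^Q => Q^Q => x^Q => x^(E) => x^(E^Q) => x^(E^Q^Q) => x^(Q^Q^Q) => x^(x^Q^Q) => x^(x^x^Q) => x^(x^x^x)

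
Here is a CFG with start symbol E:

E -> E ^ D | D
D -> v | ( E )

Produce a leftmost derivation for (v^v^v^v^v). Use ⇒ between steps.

E ⇒ D ⇒ (E) ⇒ (E^D) ⇒ (E^D^D) ⇒ (E^D^D^D) ⇒ (E^D^D^D^D) ⇒ (D^D^D^D^D) ⇒ (v^D^D^D^D) ⇒ (v^v^D^D^D) ⇒ (v^v^v^D^D) ⇒ (v^v^v^v^D) ⇒ (v^v^v^v^v)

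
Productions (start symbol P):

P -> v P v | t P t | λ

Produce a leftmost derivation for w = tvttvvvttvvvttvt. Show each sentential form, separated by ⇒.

P ⇒ tPt ⇒ tvPvt ⇒ tvtPtvt ⇒ tvttPttvt ⇒ tvttvPvttvt ⇒ tvttvvPvvttvt ⇒ tvttvvvPvvvttvt ⇒ tvttvvvtPtvvvttvt ⇒ tvttvvvttvvvttvt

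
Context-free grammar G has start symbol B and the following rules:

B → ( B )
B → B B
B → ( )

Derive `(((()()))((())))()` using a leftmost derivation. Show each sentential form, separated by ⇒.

B ⇒ BB   [B → B B]
BB ⇒ (B)B   [B → ( B )]
(B)B ⇒ (BB)B   [B → B B]
(BB)B ⇒ ((B)B)B   [B → ( B )]
((B)B)B ⇒ (((B))B)B   [B → ( B )]
(((B))B)B ⇒ (((BB))B)B   [B → B B]
(((BB))B)B ⇒ (((()B))B)B   [B → ( )]
(((()B))B)B ⇒ (((()()))B)B   [B → ( )]
(((()()))B)B ⇒ (((()()))(B))B   [B → ( B )]
(((()()))(B))B ⇒ (((()()))((B)))B   [B → ( B )]
(((()()))((B)))B ⇒ (((()()))((())))B   [B → ( )]
(((()()))((())))B ⇒ (((()()))((())))()   [B → ( )]

B ⇒ BB ⇒ (B)B ⇒ (BB)B ⇒ ((B)B)B ⇒ (((B))B)B ⇒ (((BB))B)B ⇒ (((()B))B)B ⇒ (((()()))B)B ⇒ (((()()))(B))B ⇒ (((()()))((B)))B ⇒ (((()()))((())))B ⇒ (((()()))((())))()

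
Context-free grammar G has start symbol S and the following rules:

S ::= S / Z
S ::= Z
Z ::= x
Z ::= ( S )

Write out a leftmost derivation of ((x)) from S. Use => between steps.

S => Z => (S) => (Z) => ((S)) => ((Z)) => ((x))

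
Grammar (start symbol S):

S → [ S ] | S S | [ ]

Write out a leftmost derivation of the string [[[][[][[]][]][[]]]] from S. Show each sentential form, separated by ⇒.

S⇒[S]⇒[[S]]⇒[[SS]]⇒[[SSS]]⇒[[[]SS]]⇒[[[][S]S]]⇒[[[][SS]S]]⇒[[[][[]S]S]]⇒[[[][[]SS]S]]⇒[[[][[][S]S]S]]⇒[[[][[][[]]S]S]]⇒[[[][[][[]][]]S]]⇒[[[][[][[]][]][S]]]⇒[[[][[][[]][]][[]]]]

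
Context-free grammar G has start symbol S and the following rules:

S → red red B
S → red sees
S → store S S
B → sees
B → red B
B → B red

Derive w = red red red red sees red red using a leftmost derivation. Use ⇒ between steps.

S ⇒ red red B   [S → red red B]
red red B ⇒ red red B red   [B → B red]
red red B red ⇒ red red red B red   [B → red B]
red red red B red ⇒ red red red red B red   [B → red B]
red red red red B red ⇒ red red red red B red red   [B → B red]
red red red red B red red ⇒ red red red red sees red red   [B → sees]

S ⇒ red red B ⇒ red red B red ⇒ red red red B red ⇒ red red red red B red ⇒ red red red red B red red ⇒ red red red red sees red red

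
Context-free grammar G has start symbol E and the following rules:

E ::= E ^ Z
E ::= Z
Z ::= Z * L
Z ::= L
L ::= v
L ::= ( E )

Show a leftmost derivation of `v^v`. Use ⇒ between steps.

E ⇒ E^Z ⇒ Z^Z ⇒ L^Z ⇒ v^Z ⇒ v^L ⇒ v^v

E ⇒ E^Z   [E ::= E ^ Z]
E^Z ⇒ Z^Z   [E ::= Z]
Z^Z ⇒ L^Z   [Z ::= L]
L^Z ⇒ v^Z   [L ::= v]
v^Z ⇒ v^L   [Z ::= L]
v^L ⇒ v^v   [L ::= v]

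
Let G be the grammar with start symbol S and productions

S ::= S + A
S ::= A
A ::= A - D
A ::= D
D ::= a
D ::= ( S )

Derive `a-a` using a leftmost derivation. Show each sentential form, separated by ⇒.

S ⇒ A   [S ::= A]
A ⇒ A-D   [A ::= A - D]
A-D ⇒ D-D   [A ::= D]
D-D ⇒ a-D   [D ::= a]
a-D ⇒ a-a   [D ::= a]

S ⇒ A ⇒ A-D ⇒ D-D ⇒ a-D ⇒ a-a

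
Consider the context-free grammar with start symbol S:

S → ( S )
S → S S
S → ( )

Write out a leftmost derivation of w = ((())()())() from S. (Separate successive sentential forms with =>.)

S => SS => (S)S => (SS)S => (SSS)S => ((S)SS)S => ((())SS)S => ((())()S)S => ((())()())S => ((())()())()

S => SS   [S → S S]
SS => (S)S   [S → ( S )]
(S)S => (SS)S   [S → S S]
(SS)S => (SSS)S   [S → S S]
(SSS)S => ((S)SS)S   [S → ( S )]
((S)SS)S => ((())SS)S   [S → ( )]
((())SS)S => ((())()S)S   [S → ( )]
((())()S)S => ((())()())S   [S → ( )]
((())()())S => ((())()())()   [S → ( )]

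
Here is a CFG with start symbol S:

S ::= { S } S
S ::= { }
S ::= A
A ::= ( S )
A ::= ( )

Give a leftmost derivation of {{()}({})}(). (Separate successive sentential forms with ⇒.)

S ⇒ {S}S   [S ::= { S } S]
{S}S ⇒ {{S}S}S   [S ::= { S } S]
{{S}S}S ⇒ {{A}S}S   [S ::= A]
{{A}S}S ⇒ {{()}S}S   [A ::= ( )]
{{()}S}S ⇒ {{()}A}S   [S ::= A]
{{()}A}S ⇒ {{()}(S)}S   [A ::= ( S )]
{{()}(S)}S ⇒ {{()}({})}S   [S ::= { }]
{{()}({})}S ⇒ {{()}({})}A   [S ::= A]
{{()}({})}A ⇒ {{()}({})}()   [A ::= ( )]

S ⇒ {S}S ⇒ {{S}S}S ⇒ {{A}S}S ⇒ {{()}S}S ⇒ {{()}A}S ⇒ {{()}(S)}S ⇒ {{()}({})}S ⇒ {{()}({})}A ⇒ {{()}({})}()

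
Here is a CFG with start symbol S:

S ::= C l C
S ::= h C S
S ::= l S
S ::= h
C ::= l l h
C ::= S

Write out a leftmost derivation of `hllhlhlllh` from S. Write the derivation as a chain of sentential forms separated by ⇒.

S ⇒ hCS ⇒ hllhS ⇒ hllhlS ⇒ hllhlClC ⇒ hllhlSlC ⇒ hllhlhlC ⇒ hllhlhlllh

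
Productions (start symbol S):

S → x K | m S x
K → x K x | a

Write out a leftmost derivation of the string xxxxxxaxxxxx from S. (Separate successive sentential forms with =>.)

S => xK => xxKx => xxxKxx => xxxxKxxx => xxxxxKxxxx => xxxxxxKxxxxx => xxxxxxaxxxxx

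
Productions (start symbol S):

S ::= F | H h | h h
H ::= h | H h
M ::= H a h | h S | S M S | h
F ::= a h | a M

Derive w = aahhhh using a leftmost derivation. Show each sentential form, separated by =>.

S=>F=>aM=>aSMS=>aFMS=>aahMS=>aahhS=>aahhhh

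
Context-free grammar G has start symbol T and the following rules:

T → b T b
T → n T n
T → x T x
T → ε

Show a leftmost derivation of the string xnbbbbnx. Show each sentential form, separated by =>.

T => xTx => xnTnx => xnbTbnx => xnbbTbbnx => xnbbbbnx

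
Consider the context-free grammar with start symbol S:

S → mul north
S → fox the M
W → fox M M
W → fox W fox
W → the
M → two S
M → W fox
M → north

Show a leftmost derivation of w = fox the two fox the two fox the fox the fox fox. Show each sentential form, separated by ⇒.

S ⇒ fox the M ⇒ fox the two S ⇒ fox the two fox the M ⇒ fox the two fox the two S ⇒ fox the two fox the two fox the M ⇒ fox the two fox the two fox the W fox ⇒ fox the two fox the two fox the fox W fox fox ⇒ fox the two fox the two fox the fox the fox fox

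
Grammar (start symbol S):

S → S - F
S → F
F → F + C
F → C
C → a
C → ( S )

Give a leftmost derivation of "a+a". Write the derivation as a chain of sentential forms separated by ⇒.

S ⇒ F   [S → F]
F ⇒ F+C   [F → F + C]
F+C ⇒ C+C   [F → C]
C+C ⇒ a+C   [C → a]
a+C ⇒ a+a   [C → a]

S⇒F⇒F+C⇒C+C⇒a+C⇒a+a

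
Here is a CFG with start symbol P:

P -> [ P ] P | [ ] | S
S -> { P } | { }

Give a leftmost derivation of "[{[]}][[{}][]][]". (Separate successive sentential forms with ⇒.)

P ⇒ [P]P   [P -> [ P ] P]
[P]P ⇒ [S]P   [P -> S]
[S]P ⇒ [{P}]P   [S -> { P }]
[{P}]P ⇒ [{[]}]P   [P -> [ ]]
[{[]}]P ⇒ [{[]}][P]P   [P -> [ P ] P]
[{[]}][P]P ⇒ [{[]}][[P]P]P   [P -> [ P ] P]
[{[]}][[P]P]P ⇒ [{[]}][[S]P]P   [P -> S]
[{[]}][[S]P]P ⇒ [{[]}][[{}]P]P   [S -> { }]
[{[]}][[{}]P]P ⇒ [{[]}][[{}][]]P   [P -> [ ]]
[{[]}][[{}][]]P ⇒ [{[]}][[{}][]][]   [P -> [ ]]

P ⇒ [P]P ⇒ [S]P ⇒ [{P}]P ⇒ [{[]}]P ⇒ [{[]}][P]P ⇒ [{[]}][[P]P]P ⇒ [{[]}][[S]P]P ⇒ [{[]}][[{}]P]P ⇒ [{[]}][[{}][]]P ⇒ [{[]}][[{}][]][]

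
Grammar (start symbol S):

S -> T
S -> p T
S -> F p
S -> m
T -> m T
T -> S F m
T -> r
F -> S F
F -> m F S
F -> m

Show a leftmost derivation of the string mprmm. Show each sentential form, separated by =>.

S=>T=>mT=>mSFm=>mpTFm=>mprFm=>mprmm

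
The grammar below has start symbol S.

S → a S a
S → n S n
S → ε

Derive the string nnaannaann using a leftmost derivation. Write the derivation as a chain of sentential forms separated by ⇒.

S ⇒ nSn   [S → n S n]
nSn ⇒ nnSnn   [S → n S n]
nnSnn ⇒ nnaSann   [S → a S a]
nnaSann ⇒ nnaaSaann   [S → a S a]
nnaaSaann ⇒ nnaanSnaann   [S → n S n]
nnaanSnaann ⇒ nnaannaann   [S → ε]

S⇒nSn⇒nnSnn⇒nnaSann⇒nnaaSaann⇒nnaanSnaann⇒nnaannaann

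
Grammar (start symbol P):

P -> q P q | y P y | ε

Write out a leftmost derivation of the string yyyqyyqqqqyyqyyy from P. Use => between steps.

P => yPy   [P -> y P y]
yPy => yyPyy   [P -> y P y]
yyPyy => yyyPyyy   [P -> y P y]
yyyPyyy => yyyqPqyyy   [P -> q P q]
yyyqPqyyy => yyyqyPyqyyy   [P -> y P y]
yyyqyPyqyyy => yyyqyyPyyqyyy   [P -> y P y]
yyyqyyPyyqyyy => yyyqyyqPqyyqyyy   [P -> q P q]
yyyqyyqPqyyqyyy => yyyqyyqqPqqyyqyyy   [P -> q P q]
yyyqyyqqPqqyyqyyy => yyyqyyqqqqyyqyyy   [P -> ε]

P=>yPy=>yyPyy=>yyyPyyy=>yyyqPqyyy=>yyyqyPyqyyy=>yyyqyyPyyqyyy=>yyyqyyqPqyyqyyy=>yyyqyyqqPqqyyqyyy=>yyyqyyqqqqyyqyyy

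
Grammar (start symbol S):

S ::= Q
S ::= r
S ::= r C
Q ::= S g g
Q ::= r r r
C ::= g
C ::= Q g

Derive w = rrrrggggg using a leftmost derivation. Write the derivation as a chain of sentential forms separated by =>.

S => rC   [S ::= r C]
rC => rQg   [C ::= Q g]
rQg => rSggg   [Q ::= S g g]
rSggg => rQggg   [S ::= Q]
rQggg => rSggggg   [Q ::= S g g]
rSggggg => rQggggg   [S ::= Q]
rQggggg => rrrrggggg   [Q ::= r r r]

S=>rC=>rQg=>rSggg=>rQggg=>rSggggg=>rQggggg=>rrrrggggg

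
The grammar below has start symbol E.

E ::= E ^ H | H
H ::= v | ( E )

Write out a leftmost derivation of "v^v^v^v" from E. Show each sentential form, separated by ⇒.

E ⇒ E^H   [E ::= E ^ H]
E^H ⇒ E^H^H   [E ::= E ^ H]
E^H^H ⇒ E^H^H^H   [E ::= E ^ H]
E^H^H^H ⇒ H^H^H^H   [E ::= H]
H^H^H^H ⇒ v^H^H^H   [H ::= v]
v^H^H^H ⇒ v^v^H^H   [H ::= v]
v^v^H^H ⇒ v^v^v^H   [H ::= v]
v^v^v^H ⇒ v^v^v^v   [H ::= v]

E ⇒ E^H ⇒ E^H^H ⇒ E^H^H^H ⇒ H^H^H^H ⇒ v^H^H^H ⇒ v^v^H^H ⇒ v^v^v^H ⇒ v^v^v^v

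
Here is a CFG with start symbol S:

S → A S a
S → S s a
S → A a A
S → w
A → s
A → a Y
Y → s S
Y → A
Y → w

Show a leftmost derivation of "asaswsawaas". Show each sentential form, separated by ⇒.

S ⇒ AaA   [S → A a A]
AaA ⇒ aYaA   [A → a Y]
aYaA ⇒ asSaA   [Y → s S]
asSaA ⇒ asASaaA   [S → A S a]
asASaaA ⇒ asaYSaaA   [A → a Y]
asaYSaaA ⇒ asasSSaaA   [Y → s S]
asasSSaaA ⇒ asasSsaSaaA   [S → S s a]
asasSsaSaaA ⇒ asaswsaSaaA   [S → w]
asaswsaSaaA ⇒ asaswsawaaA   [S → w]
asaswsawaaA ⇒ asaswsawaas   [A → s]

S⇒AaA⇒aYaA⇒asSaA⇒asASaaA⇒asaYSaaA⇒asasSSaaA⇒asasSsaSaaA⇒asaswsaSaaA⇒asaswsawaaA⇒asaswsawaas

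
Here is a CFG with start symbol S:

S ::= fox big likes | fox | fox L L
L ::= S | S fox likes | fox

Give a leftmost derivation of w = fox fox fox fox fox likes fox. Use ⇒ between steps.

S ⇒ fox L L ⇒ fox S fox likes L ⇒ fox fox L L fox likes L ⇒ fox fox S L fox likes L ⇒ fox fox fox L fox likes L ⇒ fox fox fox fox fox likes L ⇒ fox fox fox fox fox likes fox

S ⇒ fox L L   [S ::= fox L L]
fox L L ⇒ fox S fox likes L   [L ::= S fox likes]
fox S fox likes L ⇒ fox fox L L fox likes L   [S ::= fox L L]
fox fox L L fox likes L ⇒ fox fox S L fox likes L   [L ::= S]
fox fox S L fox likes L ⇒ fox fox fox L fox likes L   [S ::= fox]
fox fox fox L fox likes L ⇒ fox fox fox fox fox likes L   [L ::= fox]
fox fox fox fox fox likes L ⇒ fox fox fox fox fox likes fox   [L ::= fox]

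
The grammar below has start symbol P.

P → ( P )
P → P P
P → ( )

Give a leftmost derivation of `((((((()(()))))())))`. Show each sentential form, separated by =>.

P => (P)   [P → ( P )]
(P) => ((P))   [P → ( P )]
((P)) => (((P)))   [P → ( P )]
(((P))) => (((PP)))   [P → P P]
(((PP))) => ((((P)P)))   [P → ( P )]
((((P)P))) => (((((P))P)))   [P → ( P )]
(((((P))P))) => ((((((P)))P)))   [P → ( P )]
((((((P)))P))) => ((((((PP)))P)))   [P → P P]
((((((PP)))P))) => ((((((()P)))P)))   [P → ( )]
((((((()P)))P))) => ((((((()(P))))P)))   [P → ( P )]
((((((()(P))))P))) => ((((((()(()))))P)))   [P → ( )]
((((((()(()))))P))) => ((((((()(()))))())))   [P → ( )]

P=>(P)=>((P))=>(((P)))=>(((PP)))=>((((P)P)))=>(((((P))P)))=>((((((P)))P)))=>((((((PP)))P)))=>((((((()P)))P)))=>((((((()(P))))P)))=>((((((()(()))))P)))=>((((((()(()))))())))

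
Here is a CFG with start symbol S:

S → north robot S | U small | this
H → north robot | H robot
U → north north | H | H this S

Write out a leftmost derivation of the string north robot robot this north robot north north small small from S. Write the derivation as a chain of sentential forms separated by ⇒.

S ⇒ U small   [S → U small]
U small ⇒ H this S small   [U → H this S]
H this S small ⇒ H robot this S small   [H → H robot]
H robot this S small ⇒ north robot robot this S small   [H → north robot]
north robot robot this S small ⇒ north robot robot this north robot S small   [S → north robot S]
north robot robot this north robot S small ⇒ north robot robot this north robot U small small   [S → U small]
north robot robot this north robot U small small ⇒ north robot robot this north robot north north small small   [U → north north]

S ⇒ U small ⇒ H this S small ⇒ H robot this S small ⇒ north robot robot this S small ⇒ north robot robot this north robot S small ⇒ north robot robot this north robot U small small ⇒ north robot robot this north robot north north small small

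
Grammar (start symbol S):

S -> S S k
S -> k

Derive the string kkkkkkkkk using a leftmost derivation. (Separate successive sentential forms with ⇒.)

S ⇒ SSk   [S -> S S k]
SSk ⇒ SSkSk   [S -> S S k]
SSkSk ⇒ kSkSk   [S -> k]
kSkSk ⇒ kSSkkSk   [S -> S S k]
kSSkkSk ⇒ kkSkkSk   [S -> k]
kkSkkSk ⇒ kkkkkSk   [S -> k]
kkkkkSk ⇒ kkkkkSSkk   [S -> S S k]
kkkkkSSkk ⇒ kkkkkkSkk   [S -> k]
kkkkkkSkk ⇒ kkkkkkkkk   [S -> k]

S⇒SSk⇒SSkSk⇒kSkSk⇒kSSkkSk⇒kkSkkSk⇒kkkkkSk⇒kkkkkSSkk⇒kkkkkkSkk⇒kkkkkkkkk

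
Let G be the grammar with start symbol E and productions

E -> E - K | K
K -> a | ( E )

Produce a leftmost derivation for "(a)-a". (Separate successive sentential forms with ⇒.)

E ⇒ E-K   [E -> E - K]
E-K ⇒ K-K   [E -> K]
K-K ⇒ (E)-K   [K -> ( E )]
(E)-K ⇒ (K)-K   [E -> K]
(K)-K ⇒ (a)-K   [K -> a]
(a)-K ⇒ (a)-a   [K -> a]

E⇒E-K⇒K-K⇒(E)-K⇒(K)-K⇒(a)-K⇒(a)-a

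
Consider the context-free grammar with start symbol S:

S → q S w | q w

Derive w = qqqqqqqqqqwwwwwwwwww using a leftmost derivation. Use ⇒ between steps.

S ⇒ qSw   [S → q S w]
qSw ⇒ qqSww   [S → q S w]
qqSww ⇒ qqqSwww   [S → q S w]
qqqSwww ⇒ qqqqSwwww   [S → q S w]
qqqqSwwww ⇒ qqqqqSwwwww   [S → q S w]
qqqqqSwwwww ⇒ qqqqqqSwwwwww   [S → q S w]
qqqqqqSwwwwww ⇒ qqqqqqqSwwwwwww   [S → q S w]
qqqqqqqSwwwwwww ⇒ qqqqqqqqSwwwwwwww   [S → q S w]
qqqqqqqqSwwwwwwww ⇒ qqqqqqqqqSwwwwwwwww   [S → q S w]
qqqqqqqqqSwwwwwwwww ⇒ qqqqqqqqqqwwwwwwwwww   [S → q w]

S⇒qSw⇒qqSww⇒qqqSwww⇒qqqqSwwww⇒qqqqqSwwwww⇒qqqqqqSwwwwww⇒qqqqqqqSwwwwwww⇒qqqqqqqqSwwwwwwww⇒qqqqqqqqqSwwwwwwwww⇒qqqqqqqqqqwwwwwwwwww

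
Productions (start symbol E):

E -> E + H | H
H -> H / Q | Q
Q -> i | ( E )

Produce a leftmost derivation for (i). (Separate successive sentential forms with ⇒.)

E ⇒ H ⇒ Q ⇒ (E) ⇒ (H) ⇒ (Q) ⇒ (i)

E ⇒ H   [E -> H]
H ⇒ Q   [H -> Q]
Q ⇒ (E)   [Q -> ( E )]
(E) ⇒ (H)   [E -> H]
(H) ⇒ (Q)   [H -> Q]
(Q) ⇒ (i)   [Q -> i]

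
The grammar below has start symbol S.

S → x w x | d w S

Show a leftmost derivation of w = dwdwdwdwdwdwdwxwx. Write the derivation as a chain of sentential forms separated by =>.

S=>dwS=>dwdwS=>dwdwdwS=>dwdwdwdwS=>dwdwdwdwdwS=>dwdwdwdwdwdwS=>dwdwdwdwdwdwdwS=>dwdwdwdwdwdwdwxwx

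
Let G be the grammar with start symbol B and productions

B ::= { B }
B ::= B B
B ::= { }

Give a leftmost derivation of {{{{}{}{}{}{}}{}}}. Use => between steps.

B => {B} => {{B}} => {{BB}} => {{{B}B}} => {{{BB}B}} => {{{BBB}B}} => {{{BBBB}B}} => {{{BBBBB}B}} => {{{{}BBBB}B}} => {{{{}{}BBB}B}} => {{{{}{}{}BB}B}} => {{{{}{}{}{}B}B}} => {{{{}{}{}{}{}}B}} => {{{{}{}{}{}{}}{}}}

B => {B}   [B ::= { B }]
{B} => {{B}}   [B ::= { B }]
{{B}} => {{BB}}   [B ::= B B]
{{BB}} => {{{B}B}}   [B ::= { B }]
{{{B}B}} => {{{BB}B}}   [B ::= B B]
{{{BB}B}} => {{{BBB}B}}   [B ::= B B]
{{{BBB}B}} => {{{BBBB}B}}   [B ::= B B]
{{{BBBB}B}} => {{{BBBBB}B}}   [B ::= B B]
{{{BBBBB}B}} => {{{{}BBBB}B}}   [B ::= { }]
{{{{}BBBB}B}} => {{{{}{}BBB}B}}   [B ::= { }]
{{{{}{}BBB}B}} => {{{{}{}{}BB}B}}   [B ::= { }]
{{{{}{}{}BB}B}} => {{{{}{}{}{}B}B}}   [B ::= { }]
{{{{}{}{}{}B}B}} => {{{{}{}{}{}{}}B}}   [B ::= { }]
{{{{}{}{}{}{}}B}} => {{{{}{}{}{}{}}{}}}   [B ::= { }]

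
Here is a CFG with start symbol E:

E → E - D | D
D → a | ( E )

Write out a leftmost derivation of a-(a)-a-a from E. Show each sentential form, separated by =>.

E=>E-D=>E-D-D=>E-D-D-D=>D-D-D-D=>a-D-D-D=>a-(E)-D-D=>a-(D)-D-D=>a-(a)-D-D=>a-(a)-a-D=>a-(a)-a-a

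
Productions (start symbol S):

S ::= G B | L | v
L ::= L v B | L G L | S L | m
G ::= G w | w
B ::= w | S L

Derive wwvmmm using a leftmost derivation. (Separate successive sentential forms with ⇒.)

S ⇒ L   [S ::= L]
L ⇒ SL   [L ::= S L]
SL ⇒ GBL   [S ::= G B]
GBL ⇒ GwBL   [G ::= G w]
GwBL ⇒ wwBL   [G ::= w]
wwBL ⇒ wwSLL   [B ::= S L]
wwSLL ⇒ wwLLL   [S ::= L]
wwLLL ⇒ wwSLLL   [L ::= S L]
wwSLLL ⇒ wwvLLL   [S ::= v]
wwvLLL ⇒ wwvmLL   [L ::= m]
wwvmLL ⇒ wwvmmL   [L ::= m]
wwvmmL ⇒ wwvmmm   [L ::= m]

S ⇒ L ⇒ SL ⇒ GBL ⇒ GwBL ⇒ wwBL ⇒ wwSLL ⇒ wwLLL ⇒ wwSLLL ⇒ wwvLLL ⇒ wwvmLL ⇒ wwvmmL ⇒ wwvmmm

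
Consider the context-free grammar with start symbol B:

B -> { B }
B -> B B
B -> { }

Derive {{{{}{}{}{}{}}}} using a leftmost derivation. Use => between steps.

B => {B} => {{B}} => {{{B}}} => {{{BB}}} => {{{BBB}}} => {{{BBBB}}} => {{{BBBBB}}} => {{{{}BBBB}}} => {{{{}{}BBB}}} => {{{{}{}{}BB}}} => {{{{}{}{}{}B}}} => {{{{}{}{}{}{}}}}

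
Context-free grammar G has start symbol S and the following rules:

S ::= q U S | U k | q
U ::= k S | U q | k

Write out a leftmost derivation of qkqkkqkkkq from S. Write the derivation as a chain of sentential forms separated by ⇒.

S ⇒ qUS   [S ::= q U S]
qUS ⇒ qkSS   [U ::= k S]
qkSS ⇒ qkqUSS   [S ::= q U S]
qkqUSS ⇒ qkqkSSS   [U ::= k S]
qkqkSSS ⇒ qkqkUkSS   [S ::= U k]
qkqkUkSS ⇒ qkqkkSkSS   [U ::= k S]
qkqkkSkSS ⇒ qkqkkqkSS   [S ::= q]
qkqkkqkSS ⇒ qkqkkqkUkS   [S ::= U k]
qkqkkqkUkS ⇒ qkqkkqkkkS   [U ::= k]
qkqkkqkkkS ⇒ qkqkkqkkkq   [S ::= q]

S ⇒ qUS ⇒ qkSS ⇒ qkqUSS ⇒ qkqkSSS ⇒ qkqkUkSS ⇒ qkqkkSkSS ⇒ qkqkkqkSS ⇒ qkqkkqkUkS ⇒ qkqkkqkkkS ⇒ qkqkkqkkkq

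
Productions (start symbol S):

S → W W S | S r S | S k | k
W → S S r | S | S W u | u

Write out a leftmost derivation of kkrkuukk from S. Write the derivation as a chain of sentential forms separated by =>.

S => Sk => WWSk => SWuWSk => kWuWSk => kSuWSk => kSrSuWSk => kkrSuWSk => kkrkuWSk => kkrkuuSk => kkrkuukk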